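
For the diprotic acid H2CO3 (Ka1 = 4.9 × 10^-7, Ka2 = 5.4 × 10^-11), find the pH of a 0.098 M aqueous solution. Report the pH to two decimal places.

pH = 3.66

Since Ka1 ≫ Ka2, the first ionization dominates [H+].
Ka1 = x²/(0.098 − x) = 4.9 × 10^-7
x ≈ √(4.9 × 10^-7 × 0.098) = 2.19 × 10^-4 M
pH = −log(2.19 × 10^-4) = 3.66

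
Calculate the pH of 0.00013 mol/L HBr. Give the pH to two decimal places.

pH = 3.89

HBr is a strong acid and dissociates completely, so [H+] = 0.00013 M.
pH = -log(0.00013) = 3.89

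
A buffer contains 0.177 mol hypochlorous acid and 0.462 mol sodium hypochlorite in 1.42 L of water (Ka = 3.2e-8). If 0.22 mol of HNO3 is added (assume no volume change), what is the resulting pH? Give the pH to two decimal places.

pH = 7.28

Added H+ converts OCl- to HOCl: HOCl → 0.397 mol, OCl- → 0.242 mol.
pKa = −log(3.2 × 10^-8) = 7.495
pH = pKa + log(n_OCl-/n_HOCl) = 7.495 + log(0.242/0.397) = 7.495 + (-0.215)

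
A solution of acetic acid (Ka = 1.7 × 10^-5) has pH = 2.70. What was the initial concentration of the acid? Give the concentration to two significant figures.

C₀ = 2.4 × 10^-1 M

[H+] = 10^(-2.70) = 2.00 × 10^-3 M = x
Ka = x²/(C₀ − x) ⇒ C₀ = x + x²/Ka
C₀ = 2.00 × 10^-3 + (2.00 × 10^-3)²/(1.7 × 10^-5) = 2.37 × 10^-1 M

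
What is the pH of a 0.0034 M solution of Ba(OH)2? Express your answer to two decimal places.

Ba(OH)2 is a strong base (each formula unit releases 2 OH-); [OH-] = 0.0068 M.
pOH = -log(0.0068) = 2.17
pH = 14.00 - 2.17 = 11.83

pH = 11.83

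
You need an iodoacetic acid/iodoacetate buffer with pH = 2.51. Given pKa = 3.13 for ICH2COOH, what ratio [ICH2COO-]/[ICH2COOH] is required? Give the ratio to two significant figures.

pH = pKa + log(r) ⇒ log(r) = 2.51 − 3.13 = -0.62
r = [ICH2COO-]/[ICH2COOH] = 10^(-0.62) = 0.24

ratio = 0.24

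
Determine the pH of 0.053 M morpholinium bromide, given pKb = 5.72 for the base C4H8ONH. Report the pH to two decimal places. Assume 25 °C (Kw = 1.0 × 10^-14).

pH = 4.78

C4H8ONH2+ is the conjugate acid of the weak base C4H8ONH.
Kb = 10^(−5.72) = 1.91 × 10^-6
Ka = Kw/Kb = 1.0×10^-14 / 1.91 × 10^-6 = 5.24 × 10^-9
Let x = [H+] at equilibrium. Ka = x²/(0.053 − x).
Since Ka ≪ C₀, x ≈ √(Ka·C₀) = 1.67 × 10^-5 M.
(x/C₀ = 0.031% < 5%, so the approximation holds.)
pH = −log[H+] = −log(1.67 × 10^-5) = 4.78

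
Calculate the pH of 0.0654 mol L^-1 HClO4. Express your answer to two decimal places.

pH = 1.18

HClO4 is a strong acid and dissociates completely, so [H+] = 0.0654 M.
pH = -log(0.0654) = 1.18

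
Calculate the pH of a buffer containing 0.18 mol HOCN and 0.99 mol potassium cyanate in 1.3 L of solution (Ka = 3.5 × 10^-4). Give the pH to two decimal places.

pH = 4.20

pKa = −log(3.5 × 10^-4) = 3.456
pH = pKa + log([A⁻]/[HA]) = 3.456 + log(0.99/0.18)
pH = 3.456 + (+0.740) = 4.20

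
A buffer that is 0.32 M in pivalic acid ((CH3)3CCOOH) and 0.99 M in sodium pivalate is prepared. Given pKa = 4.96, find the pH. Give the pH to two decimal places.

Using pH = pKa + log([base]/[acid]) with [base]/[acid] = 0.99/0.32:
pH = 4.96 + (+0.490) = 5.45

pH = 5.45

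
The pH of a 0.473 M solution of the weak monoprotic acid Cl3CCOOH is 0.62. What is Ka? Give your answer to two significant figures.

Ka = 2.5 × 10^-1

[H+] = 10^(-0.62) = 2.40 × 10^-1 M
At equilibrium [HA] = 0.473 − 2.40 × 10^-1 = 2.33 × 10^-1 M
Ka = [H+][A-]/[HA] = (2.40 × 10^-1)² / 2.33 × 10^-1 = 2.5 × 10^-1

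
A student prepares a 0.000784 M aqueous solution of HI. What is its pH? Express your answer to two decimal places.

HI is a strong acid and dissociates completely, so [H+] = 0.000784 M.
pH = -log(0.000784) = 3.11

pH = 3.11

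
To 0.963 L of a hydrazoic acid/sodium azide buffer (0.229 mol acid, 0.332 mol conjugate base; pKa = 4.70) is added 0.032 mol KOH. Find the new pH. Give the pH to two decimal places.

OH- converts HN3 to N3-: HN3 → 0.197 mol, N3- → 0.364 mol.
pH = pKa + log(n_N3-/n_HN3) = 4.70 + log(0.364/0.197) = 4.70 + (+0.267)

pH = 4.97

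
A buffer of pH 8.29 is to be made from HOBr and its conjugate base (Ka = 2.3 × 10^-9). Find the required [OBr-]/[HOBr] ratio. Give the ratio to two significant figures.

pKa = -log(2.3 × 10^-9) = 8.638
pH = pKa + log(r) ⇒ log(r) = 8.29 − 8.638 = -0.348
r = [OBr-]/[HOBr] = 10^(-0.348) = 0.449

ratio = 0.45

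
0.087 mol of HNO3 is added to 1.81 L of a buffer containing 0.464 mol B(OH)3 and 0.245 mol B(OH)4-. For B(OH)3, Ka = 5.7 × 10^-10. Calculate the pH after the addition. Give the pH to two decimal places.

After neutralization: n(B(OH)3) = 0.551 mol, n(B(OH)4-) = 0.158 mol.
pKa = −log(5.7 × 10^-10) = 9.244
Henderson–Hasselbalch with mole ratio 0.158/0.551: pH = 9.244 + (-0.542)

pH = 8.70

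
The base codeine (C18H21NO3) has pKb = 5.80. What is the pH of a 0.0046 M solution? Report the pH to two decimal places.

C18H21NO3 + H2O ⇌ C18H22NO3+ + OH-
Kb = 10^(−5.80) = 1.58 × 10^-6
Kb = x²/(0.0046 − x) = 1.58 × 10^-6
Neglecting x in the denominator: x = √(1.58 × 10^-6 × 0.0046) = 8.53 × 10^-5 M
Check: 1.9% ionized — well under 5%, approximation valid.
pOH = 4.07, so pH = 14.00 − pOH = 9.93

pH = 9.93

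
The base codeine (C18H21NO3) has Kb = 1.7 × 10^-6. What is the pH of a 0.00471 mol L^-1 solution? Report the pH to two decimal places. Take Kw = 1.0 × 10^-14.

C18H21NO3 + H2O ⇌ C18H22NO3+ + OH-
Let x = [OH-] at equilibrium. Kb = x²/(0.00471 − x).
Since Kb ≪ C₀, x ≈ √(Kb·C₀) = 8.95 × 10^-5 M.
Check: 1.9% ionized — well under 5%, approximation valid.
pOH = −log(8.95 × 10^-5) = 4.05; pH = 14.00 − 4.05 = 9.95

pH = 9.95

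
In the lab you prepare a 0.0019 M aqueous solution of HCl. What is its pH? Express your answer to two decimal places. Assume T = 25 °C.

HCl is a strong acid and dissociates completely, so [H+] = 0.0019 M.
pH = -log(0.0019) = 2.72

pH = 2.72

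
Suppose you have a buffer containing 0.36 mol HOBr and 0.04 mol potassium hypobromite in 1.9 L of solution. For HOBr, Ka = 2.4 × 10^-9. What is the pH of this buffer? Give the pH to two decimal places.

pH = 7.67

pKa = −log(2.4 × 10^-9) = 8.620
Henderson–Hasselbalch: pH = pKa + log([OBr-]/[HOBr]) = 8.620 + log(0.04/0.36)
pH = 8.620 + (-0.954) = 7.67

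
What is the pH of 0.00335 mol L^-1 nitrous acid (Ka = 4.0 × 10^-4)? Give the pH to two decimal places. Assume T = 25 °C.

pH = 3.01

HNO2 ⇌ NO2- + H+
From the ICE table, Ka = [H+]²/(0.00335 − [H+]) = 4.0 × 10^-4.
Here C₀/Ka ≈ 8.38, so the small-[H+] approximation fails. Use the quadratic:
[H+] = [−0.0004 + √(0.0004² + 5.36e-06)]/2 = 9.75 × 10^-4 M
pH = −log(9.75 × 10^-4) = 3.01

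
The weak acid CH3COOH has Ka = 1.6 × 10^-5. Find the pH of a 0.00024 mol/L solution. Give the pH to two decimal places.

pH = 4.26

CH3COOH ⇌ CH3COO- + H+
Ka = [H+]²/(0.00024 − [H+]) = 1.6 × 10^-5
The 5% rule fails; solving [H+]² + Ka·[H+] − Ka·C₀ = 0 exactly:
[H+] = [−1.6e-05 + √(1.6e-05² + 1.54e-08)]/2 = 5.45 × 10^-5 M
pH = −log[H+] = −log(5.45 × 10^-5) = 4.26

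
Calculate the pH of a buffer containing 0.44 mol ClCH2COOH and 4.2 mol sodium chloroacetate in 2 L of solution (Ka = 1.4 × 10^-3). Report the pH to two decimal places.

pKa = −log(1.4 × 10^-3) = 2.854
pH = pKa + log([A⁻]/[HA]) = 2.854 + log(4.2/0.44)
pH = 2.854 + (+0.980) = 3.83

pH = 3.83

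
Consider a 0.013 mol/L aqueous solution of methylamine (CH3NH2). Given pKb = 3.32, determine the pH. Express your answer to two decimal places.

pH = 11.36

CH3NH2 + H2O ⇌ CH3NH3+ + OH-
Kb = 10^(−3.32) = 4.79 × 10^-4
Kb = [OH-]²/(0.013 − [OH-]) = 4.79 × 10^-4
The 5% rule fails; solving [OH-]² + Kb·[OH-] − Kb·C₀ = 0 exactly:
[OH-] = [−0.000479 + √(0.000479² + 2.49e-05)]/2 = 2.27 × 10^-3 M
pOH = −log(2.27 × 10^-3) = 2.64; pH = 14.00 − 2.64 = 11.36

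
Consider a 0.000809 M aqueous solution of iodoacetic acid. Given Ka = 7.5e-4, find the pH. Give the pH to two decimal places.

ICH2COOH ⇌ ICH2COO- + H+
From the ICE table, Ka = [H+]²/(0.000809 − [H+]) = 7.5 × 10^-4.
The 5% rule fails; solving [H+]² + Ka·[H+] − Ka·C₀ = 0 exactly:
[H+] = (−Ka + √(Ka² + 4·Ka·C₀))/2 = 4.90 × 10^-4 M
pH = −log[H+] = −log(4.90 × 10^-4) = 3.31

pH = 3.31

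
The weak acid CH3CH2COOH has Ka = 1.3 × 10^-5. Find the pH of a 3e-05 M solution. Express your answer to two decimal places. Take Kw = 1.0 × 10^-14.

CH3CH2COOH ⇌ CH3CH2COO- + H+
From the ICE table, Ka = [H+]²/(3e-05 − [H+]) = 1.3 × 10^-5.
Here C₀/Ka ≈ 2.31, so the small-[H+] approximation fails. Use the quadratic:
[H+] = (−Ka + √(Ka² + 4·Ka·C₀))/2 = 1.43 × 10^-5 M
pH = −log(1.43 × 10^-5) = 4.84

pH = 4.84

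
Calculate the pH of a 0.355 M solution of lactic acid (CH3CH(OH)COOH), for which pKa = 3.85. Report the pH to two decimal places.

pH = 2.15

CH3CH(OH)COOH ⇌ CH3CH(OH)COO- + H+
Ka = 10^(−3.85) = 1.41 × 10^-4
Let x = [H+] at equilibrium. Ka = x²/(0.355 − x).
Neglecting x in the denominator: x = √(1.41 × 10^-4 × 0.355) = 7.07 × 10^-3 M
pH = −log[H+] = −log(7.07 × 10^-3) = 2.15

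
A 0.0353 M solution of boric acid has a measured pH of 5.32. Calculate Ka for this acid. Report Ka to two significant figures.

[H+] = 10^(-5.32) = 4.79 × 10^-6 M
At equilibrium [HA] = 0.0353 − 4.79 × 10^-6 = 3.53 × 10^-2 M
Ka = [H+][A-]/[HA] = (4.79 × 10^-6)² / 3.53 × 10^-2 = 6.5 × 10^-10

Ka = 6.5 × 10^-10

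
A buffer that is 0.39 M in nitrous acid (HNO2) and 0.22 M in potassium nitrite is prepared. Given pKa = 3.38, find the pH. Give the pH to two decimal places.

pH = 3.13

Using pH = pKa + log([base]/[acid]) with [base]/[acid] = 0.22/0.39:
pH = 3.38 + (-0.249) = 3.13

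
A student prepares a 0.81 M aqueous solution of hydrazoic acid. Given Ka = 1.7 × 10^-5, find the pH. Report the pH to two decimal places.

pH = 2.43

HN3 ⇌ N3- + H+
From the ICE table, Ka = [H+]²/(0.81 − [H+]) = 1.7 × 10^-5.
Assume [H+] ≪ 0.81: [H+] ≈ √(1.7 × 10^-5 × 0.81) = 3.71 × 10^-3 M
([H+]/C₀ = 0.46% < 5%, so the approximation holds.)
pH = −log(3.71 × 10^-3) = 2.43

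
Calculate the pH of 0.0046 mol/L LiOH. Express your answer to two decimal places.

LiOH is a strong base; [OH-] = 0.0046 M.
pOH = -log(0.0046) = 2.34
pH = 14.00 - 2.34 = 11.66

pH = 11.66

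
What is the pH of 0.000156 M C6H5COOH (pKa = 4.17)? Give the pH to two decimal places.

C6H5COOH ⇌ C6H5COO- + H+
Ka = 10^(−4.17) = 6.76 × 10^-5
From the ICE table, Ka = x²/(0.000156 − x) = 6.76 × 10^-5.
The 5% rule fails; solving x² + Ka·x − Ka·C₀ = 0 exactly:
x = (−Ka + √(Ka² + 4·Ka·C₀))/2 = 7.43 × 10^-5 M
pH = −log(7.43 × 10^-5) = 4.13

pH = 4.13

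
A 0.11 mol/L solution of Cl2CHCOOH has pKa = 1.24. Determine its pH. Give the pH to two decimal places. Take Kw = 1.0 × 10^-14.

pH = 1.25

Cl2CHCOOH ⇌ Cl2CHCOO- + H+
Ka = 10^(−1.24) = 5.75 × 10^-2
From the ICE table, Ka = x²/(0.11 − x) = 5.75 × 10^-2.
x is not negligible relative to C₀; solve x² + 0.0575·x − 0.00632 = 0.
x = [−0.0575 + √(0.0575² + 0.0253)]/2 = 5.58 × 10^-2 M
pH = −log(5.58 × 10^-2) = 1.25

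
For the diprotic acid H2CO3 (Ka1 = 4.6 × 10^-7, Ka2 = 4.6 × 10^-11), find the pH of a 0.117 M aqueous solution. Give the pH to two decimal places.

pH = 3.63

Since Ka1 ≫ Ka2, the first ionization dominates [H+].
Ka1 = x²/(0.117 − x) = 4.6 × 10^-7
x ≈ √(4.6 × 10^-7 × 0.117) = 2.32 × 10^-4 M
pH = −log(2.32 × 10^-4) = 3.63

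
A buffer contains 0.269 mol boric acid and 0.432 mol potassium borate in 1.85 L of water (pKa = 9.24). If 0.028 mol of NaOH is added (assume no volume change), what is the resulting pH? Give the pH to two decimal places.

After neutralization: n(B(OH)3) = 0.241 mol, n(B(OH)4-) = 0.46 mol.
pH = pKa + log(n_B(OH)4-/n_B(OH)3) = 9.24 + log(0.46/0.241) = 9.24 + (+0.281)

pH = 9.52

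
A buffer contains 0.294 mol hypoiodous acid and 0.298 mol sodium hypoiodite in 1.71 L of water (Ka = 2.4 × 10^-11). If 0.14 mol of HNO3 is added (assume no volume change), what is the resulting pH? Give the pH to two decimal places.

pH = 10.18

Added H+ converts OI- to HOI: HOI → 0.434 mol, OI- → 0.158 mol.
pKa = −log(2.4 × 10^-11) = 10.620
pH = pKa + log(n_OI-/n_HOI) = 10.620 + log(0.158/0.434) = 10.620 + (-0.439)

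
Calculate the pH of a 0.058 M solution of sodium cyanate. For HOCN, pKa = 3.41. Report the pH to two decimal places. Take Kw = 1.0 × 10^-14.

pH = 8.09

OCN- is the conjugate base of the weak acid HOCN.
Ka = 10^(−3.41) = 3.89 × 10^-4
Kb = Kw/Ka = 1.0×10^-14 / 3.89 × 10^-4 = 2.57 × 10^-11
Kb = [OH-]²/(0.058 − [OH-]) = 2.57 × 10^-11
Neglecting [OH-] in the denominator: [OH-] = √(2.57 × 10^-11 × 0.058) = 1.22 × 10^-6 M
([OH-]/C₀ = 0.0021% < 5%, so the approximation holds.)
pOH = −log(1.22 × 10^-6) = 5.91; pH = 14.00 − 5.91 = 8.09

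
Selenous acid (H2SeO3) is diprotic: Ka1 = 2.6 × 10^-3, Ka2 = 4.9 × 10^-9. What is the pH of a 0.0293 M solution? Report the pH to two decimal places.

pH = 2.12

Ka1 ≫ Ka2, so treat the first dissociation as the only significant source of H+.
Ka1 = x²/(0.0293 − x) = 2.6 × 10^-3
Solving the quadratic: x = (−Ka1 + √(Ka1² + 4·Ka1·C₀))/2 = 7.52 × 10^-3 M
pH = −log(7.52 × 10^-3) = 2.12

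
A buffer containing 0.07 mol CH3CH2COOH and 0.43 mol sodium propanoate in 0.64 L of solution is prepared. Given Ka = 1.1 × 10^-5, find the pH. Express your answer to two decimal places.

pH = 5.75

pKa = −log(1.1 × 10^-5) = 4.959
Henderson–Hasselbalch: pH = pKa + log([CH3CH2COO-]/[CH3CH2COOH]) = 4.959 + log(0.43/0.07)
pH = 4.959 + (+0.788) = 5.75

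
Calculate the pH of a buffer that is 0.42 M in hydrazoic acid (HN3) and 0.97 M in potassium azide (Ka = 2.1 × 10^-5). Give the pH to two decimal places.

pKa = −log(2.1 × 10^-5) = 4.678
pH = pKa + log([A⁻]/[HA]) = 4.678 + log(0.97/0.42)
pH = 4.678 + (+0.364) = 5.04

pH = 5.04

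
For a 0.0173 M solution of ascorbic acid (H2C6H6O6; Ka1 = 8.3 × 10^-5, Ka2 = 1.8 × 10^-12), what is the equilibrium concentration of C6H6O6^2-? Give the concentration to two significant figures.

1.8 × 10^-12 M

First ionization gives [H+] ≈ [HC6H6O6-] = 1.16 × 10^-3 M.
Second step: Ka2 = [H+][C6H6O6^2-]/[HC6H6O6-] ≈ [C6H6O6^2-] (since [H+] ≈ [HC6H6O6-]).
So [C6H6O6^2-] ≈ Ka2.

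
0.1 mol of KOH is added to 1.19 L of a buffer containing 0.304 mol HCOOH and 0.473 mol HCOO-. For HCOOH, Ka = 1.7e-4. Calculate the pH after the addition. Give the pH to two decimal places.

OH- converts HCOOH to HCOO-: HCOOH → 0.204 mol, HCOO- → 0.573 mol.
pKa = −log(1.7 × 10^-4) = 3.770
pH = pKa + log([A⁻]/[HA]) = 3.770 + log(0.573/0.204) = 3.770 +0.449

pH = 4.22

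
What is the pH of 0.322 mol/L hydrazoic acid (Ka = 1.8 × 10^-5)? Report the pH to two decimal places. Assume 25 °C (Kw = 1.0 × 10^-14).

pH = 2.62

HN3 ⇌ N3- + H+
From the ICE table, Ka = [H+]²/(0.322 − [H+]) = 1.8 × 10^-5.
Neglecting [H+] in the denominator: [H+] = √(1.8 × 10^-5 × 0.322) = 2.41 × 10^-3 M
pH = −log[H+] = −log(2.41 × 10^-3) = 2.62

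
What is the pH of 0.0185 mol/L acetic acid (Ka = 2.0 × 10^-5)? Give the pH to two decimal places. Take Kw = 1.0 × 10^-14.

CH3COOH ⇌ CH3COO- + H+
From the ICE table, Ka = [H+]²/(0.0185 − [H+]) = 2.0 × 10^-5.
Neglecting [H+] in the denominator: [H+] = √(2.0 × 10^-5 × 0.0185) = 6.08 × 10^-4 M
([H+]/C₀ = 3.3% < 5%, so the approximation holds.)
pH = −log(6.08 × 10^-4) = 3.22

pH = 3.22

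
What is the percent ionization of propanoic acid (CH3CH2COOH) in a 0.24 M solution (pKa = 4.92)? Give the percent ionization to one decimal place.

0.7%

CH3CH2COOH ⇌ CH3CH2COO- + H+; let x = [H+] at equilibrium.
Ka = 10^(−4.92) = 1.20 × 10^-5
x ≈ √(Ka·C₀) = √(1.20 × 10^-5 × 0.24) = 1.70 × 10^-3 M
Fraction ionized = 1.70 × 10^-3 / 0.24 = 0.0071 → 0.7%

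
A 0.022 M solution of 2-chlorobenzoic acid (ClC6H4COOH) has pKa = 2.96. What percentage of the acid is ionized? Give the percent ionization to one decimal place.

20.0%

ClC6H4COOH ⇌ ClC6H4COO- + H+; let x = [H+] at equilibrium.
Ka = 10^(−2.96) = 1.10 × 10^-3
Ka = x²/(C₀ − x); solving the quadratic gives x = 4.40 × 10^-3 M.
% ionization = x/C₀ × 100% = 4.40 × 10^-3/0.022 × 100% = 20.0%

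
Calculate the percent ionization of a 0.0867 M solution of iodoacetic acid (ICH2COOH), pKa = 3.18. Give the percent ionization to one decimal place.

8.4%

ICH2COOH ⇌ ICH2COO- + H+; let x = [H+] at equilibrium.
Ka = 10^(−3.18) = 6.61 × 10^-4
Solve x² + 0.000661x − 5.73e-05 = 0 → x = 7.25 × 10^-3 M
% ionization = x/C₀ × 100% = 7.25 × 10^-3/0.0867 × 100% = 8.4%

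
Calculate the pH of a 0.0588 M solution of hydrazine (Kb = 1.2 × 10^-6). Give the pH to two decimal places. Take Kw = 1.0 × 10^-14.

N2H4 + H2O ⇌ N2H5+ + OH-
Kb = x²/(0.0588 − x) = 1.2 × 10^-6
Since Kb ≪ C₀, x ≈ √(Kb·C₀) = 2.66 × 10^-4 M.
(x/C₀ = 0.45% < 5%, so the approximation holds.)
pOH = 3.58, so pH = 14.00 − pOH = 10.42

pH = 10.42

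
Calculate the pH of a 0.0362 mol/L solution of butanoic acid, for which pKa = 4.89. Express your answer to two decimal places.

pH = 3.17

CH3(CH2)2COOH ⇌ CH3(CH2)2COO- + H+
Ka = 10^(−4.89) = 1.29 × 10^-5
From the ICE table, Ka = [H+]²/(0.0362 − [H+]) = 1.29 × 10^-5.
Neglecting [H+] in the denominator: [H+] = √(1.29 × 10^-5 × 0.0362) = 6.83 × 10^-4 M
Check: 1.9% ionized — well under 5%, approximation valid.
pH = −log(6.83 × 10^-4) = 3.17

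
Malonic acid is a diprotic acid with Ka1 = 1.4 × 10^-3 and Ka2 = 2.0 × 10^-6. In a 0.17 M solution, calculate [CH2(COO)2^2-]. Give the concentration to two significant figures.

First ionization gives [H+] ≈ [CH2(COOH)COO-] = 1.47 × 10^-2 M.
Second step: Ka2 = [H+][CH2(COO)2^2-]/[CH2(COOH)COO-] ≈ [CH2(COO)2^2-] (since [H+] ≈ [CH2(COOH)COO-]).
So [CH2(COO)2^2-] ≈ Ka2.

2.0 × 10^-6 M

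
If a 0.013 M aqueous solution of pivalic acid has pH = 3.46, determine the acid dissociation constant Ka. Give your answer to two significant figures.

[H+] = 10^(-3.46) = 3.47 × 10^-4 M
At equilibrium [HA] = 0.013 − 3.47 × 10^-4 = 1.27 × 10^-2 M
Ka = [H+][A-]/[HA] = (3.47 × 10^-4)² / 1.27 × 10^-2 = 9.5 × 10^-6

Ka = 9.5 × 10^-6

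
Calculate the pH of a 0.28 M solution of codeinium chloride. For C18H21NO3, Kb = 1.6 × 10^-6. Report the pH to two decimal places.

C18H22NO3+ is the conjugate acid of the weak base C18H21NO3.
Ka = Kw/Kb = 1.0×10^-14 / 1.6 × 10^-6 = 6.25 × 10^-9
Let x = [H+] at equilibrium. Ka = x²/(0.28 − x).
Assume x ≪ 0.28: x ≈ √(6.25 × 10^-9 × 0.28) = 4.18 × 10^-5 M
(x/C₀ = 0.015% < 5%, so the approximation holds.)
pH = −log(4.18 × 10^-5) = 4.38

pH = 4.38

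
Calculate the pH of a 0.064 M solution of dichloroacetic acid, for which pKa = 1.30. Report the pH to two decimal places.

pH = 1.43

Cl2CHCOOH ⇌ Cl2CHCOO- + H+
Ka = 10^(−1.30) = 5.01 × 10^-2
Let x = [H+] at equilibrium. Ka = x²/(0.064 − x).
Here C₀/Ka ≈ 1.28, so the small-x approximation fails. Use the quadratic:
x = [−0.0501 + √(0.0501² + 0.0128)]/2 = 3.69 × 10^-2 M
pH = −log(3.69 × 10^-2) = 1.43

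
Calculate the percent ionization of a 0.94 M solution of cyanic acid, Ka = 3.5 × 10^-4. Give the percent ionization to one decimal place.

1.9%

HOCN ⇌ OCN- + H+; let x = [H+] at equilibrium.
x ≈ √(Ka·C₀) = √(3.5 × 10^-4 × 0.94) = 1.81 × 10^-2 M
Fraction ionized = 1.81 × 10^-2 / 0.94 = 0.0193 → 1.9%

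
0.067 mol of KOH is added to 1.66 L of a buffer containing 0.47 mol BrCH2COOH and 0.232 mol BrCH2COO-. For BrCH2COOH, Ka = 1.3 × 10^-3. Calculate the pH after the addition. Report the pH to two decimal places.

After neutralization: n(BrCH2COOH) = 0.403 mol, n(BrCH2COO-) = 0.299 mol.
pKa = −log(1.3 × 10^-3) = 2.886
pH = pKa + log([A⁻]/[HA]) = 2.886 + log(0.299/0.403) = 2.886 -0.130

pH = 2.76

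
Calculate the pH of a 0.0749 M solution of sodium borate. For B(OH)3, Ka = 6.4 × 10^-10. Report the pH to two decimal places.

B(OH)4- is the conjugate base of the weak acid B(OH)3.
Kb = Kw/Ka = 1.0×10^-14 / 6.4 × 10^-10 = 1.56 × 10^-5
Kb = x²/(0.0749 − x) = 1.56 × 10^-5
Since Kb ≪ C₀, x ≈ √(Kb·C₀) = 1.08 × 10^-3 M.
Check: 1.4% ionized — well under 5%, approximation valid.
pOH = −log(1.08 × 10^-3) = 2.97; pH = 14.00 − 2.97 = 11.03

pH = 11.03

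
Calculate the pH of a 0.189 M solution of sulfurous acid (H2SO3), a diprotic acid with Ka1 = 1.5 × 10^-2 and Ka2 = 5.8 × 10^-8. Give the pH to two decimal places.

Since Ka1 ≫ Ka2, the first ionization dominates [H+].
Ka1 = x²/(0.189 − x) = 1.5 × 10^-2
Solving the quadratic: x = (−Ka1 + √(Ka1² + 4·Ka1·C₀))/2 = 4.63 × 10^-2 M
pH = −log(4.63 × 10^-2) = 1.33

pH = 1.33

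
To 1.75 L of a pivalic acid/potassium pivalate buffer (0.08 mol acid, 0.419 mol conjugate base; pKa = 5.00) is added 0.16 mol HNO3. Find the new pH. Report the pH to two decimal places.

pH = 5.03

After neutralization: n((CH3)3CCOOH) = 0.24 mol, n((CH3)3CCOO-) = 0.259 mol.
pH = pKa + log([A⁻]/[HA]) = 5.00 + log(0.259/0.24) = 5.00 +0.033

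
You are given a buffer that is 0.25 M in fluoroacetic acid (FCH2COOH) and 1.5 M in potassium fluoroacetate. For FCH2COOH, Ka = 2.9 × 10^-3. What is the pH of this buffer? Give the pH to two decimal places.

pH = 3.32

pKa = −log(2.9 × 10^-3) = 2.538
pH = pKa + log([A⁻]/[HA]) = 2.538 + log(1.5/0.25)
pH = 2.538 + (+0.778) = 3.32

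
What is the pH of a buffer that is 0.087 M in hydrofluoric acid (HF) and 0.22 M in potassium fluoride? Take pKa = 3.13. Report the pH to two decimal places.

pH = 3.53

pH = pKa + log([A⁻]/[HA]) = 3.13 + log(0.22/0.087)
pH = 3.13 + (+0.403) = 3.53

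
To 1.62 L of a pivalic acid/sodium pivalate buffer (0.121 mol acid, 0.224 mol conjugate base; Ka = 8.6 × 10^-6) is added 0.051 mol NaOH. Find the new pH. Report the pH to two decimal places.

OH- converts (CH3)3CCOOH to (CH3)3CCOO-: (CH3)3CCOOH → 0.07 mol, (CH3)3CCOO- → 0.275 mol.
pKa = −log(8.6 × 10^-6) = 5.066
pH = pKa + log(n_(CH3)3CCOO-/n_(CH3)3CCOOH) = 5.066 + log(0.275/0.07) = 5.066 + (+0.594)

pH = 5.66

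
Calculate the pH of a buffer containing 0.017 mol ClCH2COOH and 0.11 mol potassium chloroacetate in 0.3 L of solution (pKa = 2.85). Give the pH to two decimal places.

pH = 3.66

Henderson–Hasselbalch: pH = pKa + log([ClCH2COO-]/[ClCH2COOH]) = 2.85 + log(0.11/0.017)
pH = 2.85 + (+0.811) = 3.66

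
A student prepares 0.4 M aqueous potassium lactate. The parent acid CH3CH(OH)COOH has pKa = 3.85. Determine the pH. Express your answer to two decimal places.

CH3CH(OH)COO- is the conjugate base of the weak acid CH3CH(OH)COOH.
Ka = 10^(−3.85) = 1.41 × 10^-4
Kb = Kw/Ka = 1.0×10^-14 / 1.41 × 10^-4 = 7.09 × 10^-11
Kb = x²/(0.4 − x) = 7.09 × 10^-11
Neglecting x in the denominator: x = √(7.09 × 10^-11 × 0.4) = 5.33 × 10^-6 M
Check: 0.0013% ionized — well under 5%, approximation valid.
pOH = 5.27, so pH = 14.00 − pOH = 8.73

pH = 8.73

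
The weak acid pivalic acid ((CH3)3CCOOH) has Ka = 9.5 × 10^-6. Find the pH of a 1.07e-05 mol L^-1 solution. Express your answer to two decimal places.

(CH3)3CCOOH ⇌ (CH3)3CCOO- + H+
From the ICE table, Ka = x²/(1.07e-05 − x) = 9.5 × 10^-6.
x is not negligible relative to C₀; solve x² + 9.5e-06·x − 1.02e-10 = 0.
x = (−Ka + √(Ka² + 4·Ka·C₀))/2 = 6.40 × 10^-6 M
pH = −log(6.40 × 10^-6) = 5.19

pH = 5.19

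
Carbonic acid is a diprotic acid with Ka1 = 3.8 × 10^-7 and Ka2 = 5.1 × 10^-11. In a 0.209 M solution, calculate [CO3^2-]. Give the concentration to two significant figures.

5.1 × 10^-11 M

First ionization gives [H+] ≈ [HCO3-] = 2.82 × 10^-4 M.
Second step: Ka2 = [H+][CO3^2-]/[HCO3-] ≈ [CO3^2-] (since [H+] ≈ [HCO3-]).
So [CO3^2-] ≈ Ka2.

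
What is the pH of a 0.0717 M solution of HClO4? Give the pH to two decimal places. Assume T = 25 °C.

HClO4 is a strong acid and dissociates completely, so [H+] = 0.0717 M.
pH = -log(0.0717) = 1.14

pH = 1.14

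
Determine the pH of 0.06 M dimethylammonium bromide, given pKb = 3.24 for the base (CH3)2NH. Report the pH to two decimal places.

pH = 5.99

(CH3)2NH2+ is the conjugate acid of the weak base (CH3)2NH.
Kb = 10^(−3.24) = 5.75 × 10^-4
Ka = Kw/Kb = 1.0×10^-14 / 5.75 × 10^-4 = 1.74 × 10^-11
Let x = [H+] at equilibrium. Ka = x²/(0.06 − x).
Since Ka ≪ C₀, x ≈ √(Ka·C₀) = 1.02 × 10^-6 M.
Check: 0.0017% ionized — well under 5%, approximation valid.
pH = −log(1.02 × 10^-6) = 5.99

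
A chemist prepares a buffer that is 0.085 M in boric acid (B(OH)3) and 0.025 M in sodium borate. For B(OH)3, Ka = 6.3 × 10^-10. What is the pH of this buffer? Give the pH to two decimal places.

pH = 8.67

pKa = −log(6.3 × 10^-10) = 9.201
pH = pKa + log([A⁻]/[HA]) = 9.201 + log(0.025/0.085)
pH = 9.201 + (-0.531) = 8.67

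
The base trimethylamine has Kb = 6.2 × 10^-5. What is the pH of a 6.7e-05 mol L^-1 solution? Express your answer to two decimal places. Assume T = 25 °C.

pH = 9.61

(CH3)3N + H2O ⇌ (CH3)3NH+ + OH-
Kb = [OH-]²/(6.7e-05 − [OH-]) = 6.2 × 10^-5
Here C₀/Kb ≈ 1.08, so the small-[OH-] approximation fails. Use the quadratic:
[OH-] = [−6.2e-05 + √(6.2e-05² + 1.66e-08)]/2 = 4.05 × 10^-5 M
pOH = 4.39, so pH = 14.00 − pOH = 9.61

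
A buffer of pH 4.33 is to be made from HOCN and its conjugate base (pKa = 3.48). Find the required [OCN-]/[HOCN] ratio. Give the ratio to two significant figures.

pH = pKa + log(r) ⇒ log(r) = 4.33 − 3.48 = +0.85
r = [OCN-]/[HOCN] = 10^(+0.85) = 7.08

ratio = 7.1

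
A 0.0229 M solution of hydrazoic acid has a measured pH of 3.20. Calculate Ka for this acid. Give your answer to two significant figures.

[H+] = 10^(-3.20) = 6.31 × 10^-4 M
At equilibrium [HA] = 0.0229 − 6.31 × 10^-4 = 2.23 × 10^-2 M
Ka = [H+][A-]/[HA] = (6.31 × 10^-4)² / 2.23 × 10^-2 = 1.8 × 10^-5

Ka = 1.8 × 10^-5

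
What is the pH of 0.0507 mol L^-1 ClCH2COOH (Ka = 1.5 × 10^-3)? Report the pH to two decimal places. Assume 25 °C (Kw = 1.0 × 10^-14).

pH = 2.10

ClCH2COOH ⇌ ClCH2COO- + H+
Let x = [H+] at equilibrium. Ka = x²/(0.0507 − x).
Here C₀/Ka ≈ 33.8, so the small-x approximation fails. Use the quadratic:
x = [−0.0015 + √(0.0015² + 0.000304)]/2 = 8.00 × 10^-3 M
pH = −log(8.00 × 10^-3) = 2.10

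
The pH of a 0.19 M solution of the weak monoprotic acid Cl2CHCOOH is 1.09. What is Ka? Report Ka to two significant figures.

[H+] = 10^(-1.09) = 8.13 × 10^-2 M
At equilibrium [HA] = 0.19 − 8.13 × 10^-2 = 1.09 × 10^-1 M
Ka = [H+][A-]/[HA] = (8.13 × 10^-2)² / 1.09 × 10^-1 = 6.1 × 10^-2

Ka = 6.1 × 10^-2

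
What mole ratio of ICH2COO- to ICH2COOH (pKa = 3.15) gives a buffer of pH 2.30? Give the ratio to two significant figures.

pH = pKa + log(r) ⇒ log(r) = 2.30 − 3.15 = -0.85
r = [ICH2COO-]/[ICH2COOH] = 10^(-0.85) = 0.141

ratio = 0.14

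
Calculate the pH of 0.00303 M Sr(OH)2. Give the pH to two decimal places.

pH = 11.78

Sr(OH)2 is a strong base (each formula unit releases 2 OH-); [OH-] = 0.00606 M.
pOH = -log(0.00606) = 2.22
pH = 14.00 - 2.22 = 11.78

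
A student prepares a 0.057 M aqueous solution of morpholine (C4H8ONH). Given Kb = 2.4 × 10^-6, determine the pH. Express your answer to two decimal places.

pH = 10.57

C4H8ONH + H2O ⇌ C4H8ONH2+ + OH-
From the ICE table, Kb = [OH-]²/(0.057 − [OH-]) = 2.4 × 10^-6.
Neglecting [OH-] in the denominator: [OH-] = √(2.4 × 10^-6 × 0.057) = 3.70 × 10^-4 M
([OH-]/C₀ = 0.65% < 5%, so the approximation holds.)
pOH = 3.43, so pH = 14.00 − pOH = 10.57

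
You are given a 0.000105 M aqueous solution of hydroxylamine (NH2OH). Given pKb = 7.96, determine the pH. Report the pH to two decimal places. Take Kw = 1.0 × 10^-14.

NH2OH + H2O ⇌ NH3OH+ + OH-
Kb = 10^(−7.96) = 1.10 × 10^-8
From the ICE table, Kb = [OH-]²/(0.000105 − [OH-]) = 1.10 × 10^-8.
Neglecting [OH-] in the denominator: [OH-] = √(1.10 × 10^-8 × 0.000105) = 1.07 × 10^-6 M
pOH = 5.97, so pH = 14.00 − pOH = 8.03

pH = 8.03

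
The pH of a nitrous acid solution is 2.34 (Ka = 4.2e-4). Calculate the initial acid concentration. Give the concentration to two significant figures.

[H+] = 10^(-2.34) = 4.57 × 10^-3 M = x
Ka = x²/(C₀ − x) ⇒ C₀ = x + x²/Ka
C₀ = 4.57 × 10^-3 + (4.57 × 10^-3)²/(4.2 × 10^-4) = 5.43 × 10^-2 M

C₀ = 5.4 × 10^-2 M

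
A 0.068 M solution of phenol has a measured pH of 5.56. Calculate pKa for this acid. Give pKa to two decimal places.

pKa = 9.95

[H+] = 10^(-5.56) = 2.75 × 10^-6 M
At equilibrium [HA] = 0.068 − 2.75 × 10^-6 = 6.80 × 10^-2 M
Ka = [H+][A-]/[HA] = (2.75 × 10^-6)² / 6.80 × 10^-2 = 1.11 × 10^-10
pKa = -log(1.11 × 10^-10) = 9.95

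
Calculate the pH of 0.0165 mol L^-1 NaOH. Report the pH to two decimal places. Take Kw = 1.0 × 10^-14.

NaOH is a strong base; [OH-] = 0.0165 M.
pOH = -log(0.0165) = 1.78
pH = 14.00 - 1.78 = 12.22

pH = 12.22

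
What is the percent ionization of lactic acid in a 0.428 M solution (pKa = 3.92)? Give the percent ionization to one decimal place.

CH3CH(OH)COOH ⇌ CH3CH(OH)COO- + H+; let x = [H+] at equilibrium.
Ka = 10^(−3.92) = 1.20 × 10^-4
x ≈ √(Ka·C₀) = √(1.20 × 10^-4 × 0.428) = 7.17 × 10^-3 M
Fraction ionized = 7.17 × 10^-3 / 0.428 = 0.0168 → 1.7%

1.7%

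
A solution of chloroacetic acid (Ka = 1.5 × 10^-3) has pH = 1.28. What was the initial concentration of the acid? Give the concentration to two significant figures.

C₀ = 1.9 M

[H+] = 10^(-1.28) = 5.25 × 10^-2 M = x
Ka = x²/(C₀ − x) ⇒ C₀ = x + x²/Ka
C₀ = 5.25 × 10^-2 + (5.25 × 10^-2)²/(1.5 × 10^-3) = 1.89 M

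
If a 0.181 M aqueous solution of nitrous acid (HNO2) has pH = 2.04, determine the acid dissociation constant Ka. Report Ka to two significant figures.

[H+] = 10^(-2.04) = 9.12 × 10^-3 M
At equilibrium [HA] = 0.181 − 9.12 × 10^-3 = 1.72 × 10^-1 M
Ka = [H+][A-]/[HA] = (9.12 × 10^-3)² / 1.72 × 10^-1 = 4.8 × 10^-4

Ka = 4.8 × 10^-4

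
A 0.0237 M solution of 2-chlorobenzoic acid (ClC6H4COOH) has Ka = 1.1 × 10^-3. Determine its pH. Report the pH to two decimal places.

pH = 2.34

ClC6H4COOH ⇌ ClC6H4COO- + H+
Ka = [H+]²/(0.0237 − [H+]) = 1.1 × 10^-3
The 5% rule fails; solving [H+]² + Ka·[H+] − Ka·C₀ = 0 exactly:
[H+] = [−0.0011 + √(0.0011² + 0.000104)]/2 = 4.59 × 10^-3 M
pH = −log(4.59 × 10^-3) = 2.34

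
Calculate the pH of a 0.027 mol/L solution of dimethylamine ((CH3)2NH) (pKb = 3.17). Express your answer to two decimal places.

pH = 11.60

(CH3)2NH + H2O ⇌ (CH3)2NH2+ + OH-
Kb = 10^(−3.17) = 6.76 × 10^-4
Let x = [OH-] at equilibrium. Kb = x²/(0.027 − x).
Here C₀/Kb ≈ 39.9, so the small-x approximation fails. Use the quadratic:
x = (−Kb + √(Kb² + 4·Kb·C₀))/2 = 3.95 × 10^-3 M
pOH = 2.40, so pH = 14.00 − pOH = 11.60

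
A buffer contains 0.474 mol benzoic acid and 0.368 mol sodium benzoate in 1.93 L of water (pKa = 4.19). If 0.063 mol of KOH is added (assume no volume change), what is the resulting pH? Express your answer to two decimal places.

pH = 4.21

OH- converts C6H5COOH to C6H5COO-: C6H5COOH → 0.411 mol, C6H5COO- → 0.431 mol.
pH = pKa + log([A⁻]/[HA]) = 4.19 + log(0.431/0.411) = 4.19 +0.021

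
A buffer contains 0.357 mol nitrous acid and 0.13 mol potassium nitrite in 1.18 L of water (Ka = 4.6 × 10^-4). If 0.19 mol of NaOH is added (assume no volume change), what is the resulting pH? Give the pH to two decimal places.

pH = 3.62

After neutralization: n(HNO2) = 0.167 mol, n(NO2-) = 0.32 mol.
pKa = −log(4.6 × 10^-4) = 3.337
pH = pKa + log([A⁻]/[HA]) = 3.337 + log(0.32/0.167) = 3.337 +0.282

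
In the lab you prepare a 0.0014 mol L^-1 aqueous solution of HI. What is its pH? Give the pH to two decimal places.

pH = 2.85

HI is a strong acid and dissociates completely, so [H+] = 0.0014 M.
pH = -log(0.0014) = 2.85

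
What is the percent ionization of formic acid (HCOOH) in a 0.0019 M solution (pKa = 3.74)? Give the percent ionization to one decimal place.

HCOOH ⇌ HCOO- + H+; let x = [H+] at equilibrium.
Ka = 10^(−3.74) = 1.82 × 10^-4
Solve x² + 0.000182x − 3.46e-07 = 0 → x = 5.04 × 10^-4 M
Fraction ionized = 5.04 × 10^-4 / 0.0019 = 0.2653 → 26.5%

26.5%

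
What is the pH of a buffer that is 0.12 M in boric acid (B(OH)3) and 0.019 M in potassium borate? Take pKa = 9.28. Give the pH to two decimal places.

Using pH = pKa + log([base]/[acid]) with [base]/[acid] = 0.019/0.12:
pH = 9.28 + (-0.800) = 8.48

pH = 8.48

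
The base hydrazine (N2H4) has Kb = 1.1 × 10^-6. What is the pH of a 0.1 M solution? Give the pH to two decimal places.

pH = 10.52

N2H4 + H2O ⇌ N2H5+ + OH-
From the ICE table, Kb = x²/(0.1 − x) = 1.1 × 10^-6.
Assume x ≪ 0.1: x ≈ √(1.1 × 10^-6 × 0.1) = 3.32 × 10^-4 M
Check: 0.33% ionized — well under 5%, approximation valid.
pOH = −log(3.32 × 10^-4) = 3.48; pH = 14.00 − 3.48 = 10.52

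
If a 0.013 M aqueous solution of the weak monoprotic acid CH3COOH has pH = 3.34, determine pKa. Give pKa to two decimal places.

pKa = 4.78

[H+] = 10^(-3.34) = 4.57 × 10^-4 M
At equilibrium [HA] = 0.013 − 4.57 × 10^-4 = 1.25 × 10^-2 M
Ka = [H+][A-]/[HA] = (4.57 × 10^-4)² / 1.25 × 10^-2 = 1.67 × 10^-5
pKa = -log(1.67 × 10^-5) = 4.78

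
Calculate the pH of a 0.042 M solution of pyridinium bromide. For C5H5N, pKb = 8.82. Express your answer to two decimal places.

pH = 3.28

C5H5NH+ is the conjugate acid of the weak base C5H5N.
Kb = 10^(−8.82) = 1.51 × 10^-9
Ka = Kw/Kb = 1.0×10^-14 / 1.51 × 10^-9 = 6.62 × 10^-6
Ka = [H+]²/(0.042 − [H+]) = 6.62 × 10^-6
Neglecting [H+] in the denominator: [H+] = √(6.62 × 10^-6 × 0.042) = 5.27 × 10^-4 M
Check: 1.3% ionized — well under 5%, approximation valid.
pH = −log(5.27 × 10^-4) = 3.28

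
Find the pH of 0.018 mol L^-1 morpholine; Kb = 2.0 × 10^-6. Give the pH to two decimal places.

C4H8ONH + H2O ⇌ C4H8ONH2+ + OH-
Let x = [OH-] at equilibrium. Kb = x²/(0.018 − x).
Assume x ≪ 0.018: x ≈ √(2.0 × 10^-6 × 0.018) = 1.90 × 10^-4 M
(x/C₀ = 1.1% < 5%, so the approximation holds.)
pOH = 3.72, so pH = 14.00 − pOH = 10.28

pH = 10.28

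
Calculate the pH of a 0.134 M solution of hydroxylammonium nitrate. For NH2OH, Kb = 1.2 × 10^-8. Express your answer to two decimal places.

NH3OH+ is the conjugate acid of the weak base NH2OH.
Ka = Kw/Kb = 1.0×10^-14 / 1.2 × 10^-8 = 8.33 × 10^-7
From the ICE table, Ka = [H+]²/(0.134 − [H+]) = 8.33 × 10^-7.
Assume [H+] ≪ 0.134: [H+] ≈ √(8.33 × 10^-7 × 0.134) = 3.34 × 10^-4 M
([H+]/C₀ = 0.25% < 5%, so the approximation holds.)
pH = −log[H+] = −log(3.34 × 10^-4) = 3.48

pH = 3.48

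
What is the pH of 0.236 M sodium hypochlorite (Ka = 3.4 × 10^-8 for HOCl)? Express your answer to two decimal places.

OCl- is the conjugate base of the weak acid HOCl.
Kb = Kw/Ka = 1.0×10^-14 / 3.4 × 10^-8 = 2.94 × 10^-7
Kb = x²/(0.236 − x) = 2.94 × 10^-7
Assume x ≪ 0.236: x ≈ √(2.94 × 10^-7 × 0.236) = 2.63 × 10^-4 M
Check: 0.11% ionized — well under 5%, approximation valid.
pOH = −log(2.63 × 10^-4) = 3.58; pH = 14.00 − 3.58 = 10.42

pH = 10.42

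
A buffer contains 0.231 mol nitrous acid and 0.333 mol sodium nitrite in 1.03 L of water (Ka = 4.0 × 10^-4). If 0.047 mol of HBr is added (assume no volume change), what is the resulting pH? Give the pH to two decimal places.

Added H+ converts NO2- to HNO2: HNO2 → 0.278 mol, NO2- → 0.286 mol.
pKa = −log(4.0 × 10^-4) = 3.398
Henderson–Hasselbalch with mole ratio 0.286/0.278: pH = 3.398 + (+0.012)

pH = 3.41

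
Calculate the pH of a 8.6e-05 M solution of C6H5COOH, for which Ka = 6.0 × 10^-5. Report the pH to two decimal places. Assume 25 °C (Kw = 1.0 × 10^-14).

pH = 4.32

C6H5COOH ⇌ C6H5COO- + H+
From the ICE table, Ka = x²/(8.6e-05 − x) = 6.0 × 10^-5.
The 5% rule fails; solving x² + Ka·x − Ka·C₀ = 0 exactly:
x = (−Ka + √(Ka² + 4·Ka·C₀))/2 = 4.78 × 10^-5 M
pH = −log[H+] = −log(4.78 × 10^-5) = 4.32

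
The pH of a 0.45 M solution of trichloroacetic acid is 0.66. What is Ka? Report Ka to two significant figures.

[H+] = 10^(-0.66) = 2.19 × 10^-1 M
At equilibrium [HA] = 0.45 − 2.19 × 10^-1 = 2.31 × 10^-1 M
Ka = [H+][A-]/[HA] = (2.19 × 10^-1)² / 2.31 × 10^-1 = 2.1 × 10^-1

Ka = 2.1 × 10^-1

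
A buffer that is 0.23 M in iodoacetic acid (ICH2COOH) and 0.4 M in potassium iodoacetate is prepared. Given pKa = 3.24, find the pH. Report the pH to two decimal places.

Henderson–Hasselbalch: pH = pKa + log([ICH2COO-]/[ICH2COOH]) = 3.24 + log(0.4/0.23)
pH = 3.24 + (+0.240) = 3.48

pH = 3.48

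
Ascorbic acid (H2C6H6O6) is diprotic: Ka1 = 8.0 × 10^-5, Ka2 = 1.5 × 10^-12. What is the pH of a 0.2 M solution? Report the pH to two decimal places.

Ka1 ≫ Ka2, so treat the first dissociation as the only significant source of H+.
Ka1 = x²/(0.2 − x) = 8.0 × 10^-5
x ≈ √(8.0 × 10^-5 × 0.2) = 4.00 × 10^-3 M
pH = −log(4.00 × 10^-3) = 2.40

pH = 2.40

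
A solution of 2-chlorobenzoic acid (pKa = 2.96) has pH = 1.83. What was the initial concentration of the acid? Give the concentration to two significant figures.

[H+] = 10^(-1.83) = 1.48 × 10^-2 M = x
Ka = 10^(−2.96) = 1.10 × 10^-3
Ka = x²/(C₀ − x) ⇒ C₀ = x + x²/Ka
C₀ = 1.48 × 10^-2 + (1.48 × 10^-2)²/(1.10 × 10^-3) = 2.14 × 10^-1 M

C₀ = 2.1 × 10^-1 M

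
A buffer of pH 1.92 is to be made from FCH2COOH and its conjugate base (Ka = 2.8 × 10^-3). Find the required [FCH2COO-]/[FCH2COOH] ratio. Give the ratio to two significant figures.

pKa = -log(2.8 × 10^-3) = 2.553
pH = pKa + log(r) ⇒ log(r) = 1.92 − 2.553 = -0.633
r = [FCH2COO-]/[FCH2COOH] = 10^(-0.633) = 0.233

ratio = 0.23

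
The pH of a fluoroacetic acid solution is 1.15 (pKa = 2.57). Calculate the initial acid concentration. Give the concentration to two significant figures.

[H+] = 10^(-1.15) = 7.08 × 10^-2 M = x
Ka = 10^(−2.57) = 2.69 × 10^-3
Ka = x²/(C₀ − x) ⇒ C₀ = x + x²/Ka
C₀ = 7.08 × 10^-2 + (7.08 × 10^-2)²/(2.69 × 10^-3) = 1.93 M

C₀ = 1.9 M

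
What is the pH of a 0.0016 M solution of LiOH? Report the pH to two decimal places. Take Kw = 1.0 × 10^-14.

LiOH is a strong base; [OH-] = 0.0016 M.
pOH = -log(0.0016) = 2.80
pH = 14.00 - 2.80 = 11.20

pH = 11.20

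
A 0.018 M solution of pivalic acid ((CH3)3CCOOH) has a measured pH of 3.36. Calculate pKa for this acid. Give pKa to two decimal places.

pKa = 4.96

[H+] = 10^(-3.36) = 4.37 × 10^-4 M
At equilibrium [HA] = 0.018 − 4.37 × 10^-4 = 1.76 × 10^-2 M
Ka = [H+][A-]/[HA] = (4.37 × 10^-4)² / 1.76 × 10^-2 = 1.09 × 10^-5
pKa = -log(1.09 × 10^-5) = 4.96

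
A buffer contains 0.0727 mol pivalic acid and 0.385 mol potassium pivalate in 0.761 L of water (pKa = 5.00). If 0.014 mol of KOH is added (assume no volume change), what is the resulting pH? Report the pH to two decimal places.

After neutralization: n((CH3)3CCOOH) = 0.0587 mol, n((CH3)3CCOO-) = 0.399 mol.
pH = pKa + log(n_(CH3)3CCOO-/n_(CH3)3CCOOH) = 5.00 + log(0.399/0.0587) = 5.00 + (+0.832)

pH = 5.83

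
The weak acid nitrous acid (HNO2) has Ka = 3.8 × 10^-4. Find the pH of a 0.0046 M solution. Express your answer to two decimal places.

HNO2 ⇌ NO2- + H+
Let x = [H+] at equilibrium. Ka = x²/(0.0046 − x).
Here C₀/Ka ≈ 12.1, so the small-x approximation fails. Use the quadratic:
x = [−0.00038 + √(0.00038² + 6.99e-06)]/2 = 1.15 × 10^-3 M
pH = −log[H+] = −log(1.15 × 10^-3) = 2.94

pH = 2.94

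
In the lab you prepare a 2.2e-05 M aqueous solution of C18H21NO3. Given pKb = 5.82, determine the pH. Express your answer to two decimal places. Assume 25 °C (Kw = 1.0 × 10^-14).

C18H21NO3 + H2O ⇌ C18H22NO3+ + OH-
Kb = 10^(−5.82) = 1.51 × 10^-6
Let x = [OH-] at equilibrium. Kb = x²/(2.2e-05 − x).
x is not negligible relative to C₀; solve x² + 1.51e-06·x − 3.32e-11 = 0.
x = [−1.51e-06 + √(1.51e-06² + 1.33e-10)]/2 = 5.06 × 10^-6 M
pOH = −log(5.06 × 10^-6) = 5.30; pH = 14.00 − 5.30 = 8.70

pH = 8.70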